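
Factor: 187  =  11^1 * 17^1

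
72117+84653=156770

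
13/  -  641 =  - 13/641 = - 0.02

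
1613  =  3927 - 2314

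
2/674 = 1/337 =0.00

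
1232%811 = 421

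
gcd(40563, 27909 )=9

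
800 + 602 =1402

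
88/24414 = 44/12207 = 0.00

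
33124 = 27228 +5896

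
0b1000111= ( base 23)32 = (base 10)71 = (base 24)2n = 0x47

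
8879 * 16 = 142064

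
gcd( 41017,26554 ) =1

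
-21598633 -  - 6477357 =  - 15121276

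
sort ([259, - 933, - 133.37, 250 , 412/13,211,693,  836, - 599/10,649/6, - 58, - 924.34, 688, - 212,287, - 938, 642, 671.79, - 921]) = [ - 938, - 933, - 924.34, - 921, - 212,-133.37, - 599/10, - 58,412/13,649/6,211,250, 259,287,  642,  671.79,688,693,  836 ] 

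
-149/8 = -149/8 = - 18.62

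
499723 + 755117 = 1254840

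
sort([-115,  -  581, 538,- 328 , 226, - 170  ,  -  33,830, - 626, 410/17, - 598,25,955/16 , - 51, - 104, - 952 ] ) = [ - 952, - 626, - 598, - 581,-328,-170,-115, - 104, - 51,  -  33, 410/17,25,955/16 , 226,538, 830 ]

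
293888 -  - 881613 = 1175501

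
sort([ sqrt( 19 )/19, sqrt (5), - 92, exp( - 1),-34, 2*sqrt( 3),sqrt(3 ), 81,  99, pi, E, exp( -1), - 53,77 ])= [ -92 , - 53,-34,sqrt( 19 )/19,exp(-1 ),exp( - 1), sqrt( 3 ),sqrt( 5), E, pi,2*sqrt( 3) , 77,  81, 99 ]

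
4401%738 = 711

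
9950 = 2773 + 7177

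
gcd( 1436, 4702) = 2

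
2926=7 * 418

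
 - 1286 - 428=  - 1714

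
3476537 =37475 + 3439062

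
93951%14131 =9165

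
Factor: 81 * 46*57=2^1 * 3^5 * 19^1*23^1 = 212382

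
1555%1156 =399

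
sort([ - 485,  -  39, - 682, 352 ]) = [-682,-485, - 39,352]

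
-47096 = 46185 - 93281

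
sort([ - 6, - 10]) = [ - 10,-6]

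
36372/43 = 845 + 37/43 =845.86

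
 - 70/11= - 70/11 = - 6.36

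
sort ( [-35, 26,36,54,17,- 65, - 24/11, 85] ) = [-65,- 35, - 24/11,17,26,36,54, 85 ]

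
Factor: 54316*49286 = 2^3*19^1*37^1 * 367^1*1297^1 = 2677018376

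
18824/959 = 18824/959 = 19.63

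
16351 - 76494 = - 60143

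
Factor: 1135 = 5^1*227^1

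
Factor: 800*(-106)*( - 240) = 2^10*3^1*5^3 * 53^1 = 20352000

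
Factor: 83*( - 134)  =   - 2^1*67^1*83^1 = - 11122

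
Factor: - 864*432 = - 2^9*3^6=- 373248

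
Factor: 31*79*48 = 2^4*3^1*31^1*79^1 = 117552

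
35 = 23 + 12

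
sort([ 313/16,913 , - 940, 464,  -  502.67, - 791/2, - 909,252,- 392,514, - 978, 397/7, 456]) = [ - 978, - 940, - 909, - 502.67, - 791/2, - 392 , 313/16,  397/7 , 252,456,464,514,913]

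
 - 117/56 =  - 117/56 = - 2.09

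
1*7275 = 7275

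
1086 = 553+533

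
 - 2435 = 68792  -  71227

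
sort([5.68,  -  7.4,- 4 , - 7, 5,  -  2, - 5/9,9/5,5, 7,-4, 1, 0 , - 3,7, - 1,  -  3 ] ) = [-7.4, - 7, - 4, - 4,- 3 ,  -  3,-2, - 1, - 5/9, 0, 1 , 9/5, 5,5, 5.68, 7, 7]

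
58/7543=58/7543 = 0.01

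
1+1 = 2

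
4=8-4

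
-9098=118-9216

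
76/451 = 76/451 = 0.17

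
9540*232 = 2213280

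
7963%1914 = 307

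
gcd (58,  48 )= 2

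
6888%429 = 24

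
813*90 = 73170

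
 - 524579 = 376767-901346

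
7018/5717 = 1 + 1301/5717 = 1.23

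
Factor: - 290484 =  - 2^2*3^2*8069^1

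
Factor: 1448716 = 2^2*587^1*617^1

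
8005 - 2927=5078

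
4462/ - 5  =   - 4462/5 = - 892.40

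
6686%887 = 477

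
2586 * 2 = 5172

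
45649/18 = 45649/18 = 2536.06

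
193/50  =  193/50  =  3.86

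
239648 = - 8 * (- 29956 ) 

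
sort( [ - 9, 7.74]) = [ - 9,7.74 ] 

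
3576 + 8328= 11904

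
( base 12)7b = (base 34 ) 2r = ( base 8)137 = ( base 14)6b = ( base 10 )95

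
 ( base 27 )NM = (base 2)1010000011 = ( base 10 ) 643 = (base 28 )mr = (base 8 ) 1203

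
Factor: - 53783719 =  - 11^1*29^1*168601^1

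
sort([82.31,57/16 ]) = [ 57/16, 82.31 ]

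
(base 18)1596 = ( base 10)7620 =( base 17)1964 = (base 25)C4K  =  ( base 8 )16704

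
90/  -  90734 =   -  45/45367 = - 0.00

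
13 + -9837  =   - 9824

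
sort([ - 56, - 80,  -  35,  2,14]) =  [ - 80, - 56,  -  35,  2 , 14]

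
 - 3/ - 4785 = 1/1595 = 0.00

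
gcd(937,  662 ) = 1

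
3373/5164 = 3373/5164=0.65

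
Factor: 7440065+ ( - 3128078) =4311987 = 3^1*1437329^1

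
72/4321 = 72/4321 = 0.02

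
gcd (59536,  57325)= 1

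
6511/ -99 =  - 66 + 23/99= - 65.77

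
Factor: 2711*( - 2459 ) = -6666349 = - 2459^1*2711^1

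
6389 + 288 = 6677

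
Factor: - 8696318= - 2^1*107^1*40637^1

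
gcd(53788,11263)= 7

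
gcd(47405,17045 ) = 5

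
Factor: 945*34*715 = 22972950 = 2^1*3^3*5^2*7^1*11^1*13^1*17^1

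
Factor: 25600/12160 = 2^3*5^1* 19^ ( - 1)=40/19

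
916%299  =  19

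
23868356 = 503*47452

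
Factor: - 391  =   - 17^1*23^1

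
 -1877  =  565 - 2442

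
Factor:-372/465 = - 4/5 = - 2^2*5^( - 1 )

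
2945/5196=2945/5196 = 0.57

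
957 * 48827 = 46727439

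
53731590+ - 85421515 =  - 31689925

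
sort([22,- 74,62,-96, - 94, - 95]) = [ - 96,-95,-94,  -  74, 22, 62] 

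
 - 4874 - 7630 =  - 12504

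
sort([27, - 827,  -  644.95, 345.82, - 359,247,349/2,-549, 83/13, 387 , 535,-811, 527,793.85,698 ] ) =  [ - 827, - 811, - 644.95 , -549,-359, 83/13,27,349/2 , 247, 345.82, 387, 527, 535,  698 , 793.85 ] 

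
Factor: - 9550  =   - 2^1*5^2*191^1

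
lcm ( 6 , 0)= 0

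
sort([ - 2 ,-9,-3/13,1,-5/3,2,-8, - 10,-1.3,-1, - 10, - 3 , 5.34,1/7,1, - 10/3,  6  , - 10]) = [ - 10,-10,-10, - 9,-8,- 10/3,- 3,  -  2, - 5/3, - 1.3, - 1, -3/13, 1/7,1, 1, 2,5.34,6]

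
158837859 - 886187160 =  - 727349301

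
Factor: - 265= - 5^1*53^1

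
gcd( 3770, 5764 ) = 2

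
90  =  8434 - 8344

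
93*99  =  9207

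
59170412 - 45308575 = 13861837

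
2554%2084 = 470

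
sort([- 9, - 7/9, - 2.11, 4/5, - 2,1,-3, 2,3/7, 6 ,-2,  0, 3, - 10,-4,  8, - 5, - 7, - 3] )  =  [ - 10, - 9, - 7, - 5, - 4, - 3, - 3, - 2.11, - 2,  -  2, - 7/9, 0,3/7,4/5,1,  2,3, 6,8]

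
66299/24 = 66299/24 = 2762.46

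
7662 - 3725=3937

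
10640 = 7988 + 2652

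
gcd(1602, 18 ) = 18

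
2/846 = 1/423  =  0.00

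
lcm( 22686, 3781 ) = 22686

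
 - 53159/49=- 53159/49 = -1084.88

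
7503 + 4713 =12216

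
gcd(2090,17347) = 209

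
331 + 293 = 624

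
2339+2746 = 5085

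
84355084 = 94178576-9823492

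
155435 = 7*22205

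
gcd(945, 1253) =7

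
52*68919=3583788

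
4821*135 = 650835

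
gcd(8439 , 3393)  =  87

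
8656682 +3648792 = 12305474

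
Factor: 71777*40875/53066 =2^( - 1)*3^1*5^3*13^( - 2)*109^1*157^(-1)*71777^1  =  2933884875/53066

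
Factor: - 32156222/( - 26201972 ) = 2^ ( - 1)*7^1 *1361^( - 1) * 4813^( - 1 )*2296873^1 = 16078111/13100986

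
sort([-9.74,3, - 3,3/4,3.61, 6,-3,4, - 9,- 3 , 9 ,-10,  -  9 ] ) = [-10, - 9.74 , - 9,-9,  -  3,-3, - 3 , 3/4,  3, 3.61, 4,6, 9] 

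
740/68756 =185/17189 = 0.01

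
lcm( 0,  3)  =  0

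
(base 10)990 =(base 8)1736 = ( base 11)820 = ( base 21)253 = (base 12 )6A6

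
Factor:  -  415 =  -  5^1*83^1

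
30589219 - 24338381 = 6250838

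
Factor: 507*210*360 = 2^4 * 3^4*5^2*7^1*13^2 =38329200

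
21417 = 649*33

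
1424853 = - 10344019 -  - 11768872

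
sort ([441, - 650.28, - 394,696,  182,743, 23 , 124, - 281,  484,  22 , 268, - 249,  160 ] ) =[ - 650.28, - 394, - 281, - 249,22, 23,  124, 160, 182,  268 , 441,484, 696,743]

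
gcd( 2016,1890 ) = 126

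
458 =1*458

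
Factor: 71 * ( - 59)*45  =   - 3^2*5^1*59^1*71^1 = -188505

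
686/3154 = 343/1577  =  0.22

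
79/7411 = 79/7411=0.01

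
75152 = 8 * 9394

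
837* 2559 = 2141883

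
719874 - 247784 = 472090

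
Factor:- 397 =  - 397^1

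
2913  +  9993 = 12906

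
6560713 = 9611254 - 3050541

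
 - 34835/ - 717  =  34835/717 = 48.58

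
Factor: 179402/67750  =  5^(  -  3)*331^1 = 331/125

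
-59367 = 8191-67558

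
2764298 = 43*64286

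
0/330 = 0 = 0.00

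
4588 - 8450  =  -3862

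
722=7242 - 6520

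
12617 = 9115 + 3502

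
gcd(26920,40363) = 1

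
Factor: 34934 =2^1*17467^1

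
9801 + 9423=19224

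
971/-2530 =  - 1 + 1559/2530 = - 0.38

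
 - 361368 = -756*478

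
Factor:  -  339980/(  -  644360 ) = 191/362 = 2^(  -  1 )*181^( - 1)*191^1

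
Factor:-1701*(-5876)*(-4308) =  - 2^4 * 3^6* 7^1*13^1*113^1*359^1 = - 43058787408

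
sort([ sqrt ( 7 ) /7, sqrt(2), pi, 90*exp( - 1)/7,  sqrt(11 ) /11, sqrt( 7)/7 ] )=[ sqrt( 11)/11, sqrt(7 )/7,sqrt(7 ) /7,sqrt( 2 ), pi , 90*exp( - 1) /7] 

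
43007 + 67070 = 110077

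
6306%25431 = 6306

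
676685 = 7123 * 95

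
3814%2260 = 1554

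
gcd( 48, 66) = 6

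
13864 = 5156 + 8708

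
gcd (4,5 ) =1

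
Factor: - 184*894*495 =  - 2^4*3^3*5^1*11^1*23^1*149^1 = -81425520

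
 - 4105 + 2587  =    -  1518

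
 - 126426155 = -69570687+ - 56855468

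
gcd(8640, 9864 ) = 72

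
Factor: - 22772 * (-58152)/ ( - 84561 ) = - 441412448/28187 = - 2^5*71^(-1)*397^ ( - 1) * 2423^1*5693^1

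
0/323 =0 = 0.00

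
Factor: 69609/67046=2^( - 1 )*3^1*7^( - 1) *4789^ (-1 )*23203^1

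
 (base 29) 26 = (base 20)34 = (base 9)71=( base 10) 64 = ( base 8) 100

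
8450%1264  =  866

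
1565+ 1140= 2705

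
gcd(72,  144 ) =72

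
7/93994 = 7/93994 = 0.00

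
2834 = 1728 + 1106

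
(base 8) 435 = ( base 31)96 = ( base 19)f0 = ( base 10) 285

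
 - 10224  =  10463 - 20687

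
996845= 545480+451365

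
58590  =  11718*5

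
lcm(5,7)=35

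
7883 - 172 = 7711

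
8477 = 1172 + 7305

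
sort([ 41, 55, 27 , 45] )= [ 27, 41 , 45, 55 ] 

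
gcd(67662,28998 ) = 9666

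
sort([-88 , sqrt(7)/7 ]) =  [ - 88, sqrt(7)/7]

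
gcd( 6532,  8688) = 4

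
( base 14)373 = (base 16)2b1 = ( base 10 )689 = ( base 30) mt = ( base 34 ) k9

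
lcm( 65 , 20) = 260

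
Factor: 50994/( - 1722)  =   - 8499/287 =-  3^1*7^ ( - 1)*41^ ( - 1)*2833^1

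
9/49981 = 9/49981= 0.00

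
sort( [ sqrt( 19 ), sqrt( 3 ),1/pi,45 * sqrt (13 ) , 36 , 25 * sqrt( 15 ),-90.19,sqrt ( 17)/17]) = [ - 90.19,sqrt( 17)/17 , 1/pi,sqrt( 3 ),sqrt (19),36,  25 *sqrt ( 15 ),45 * sqrt(13) ] 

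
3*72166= 216498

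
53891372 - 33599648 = 20291724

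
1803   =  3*601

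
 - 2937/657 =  - 979/219 = - 4.47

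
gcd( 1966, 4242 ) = 2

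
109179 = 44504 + 64675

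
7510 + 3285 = 10795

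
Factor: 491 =491^1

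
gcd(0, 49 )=49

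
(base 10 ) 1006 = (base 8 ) 1756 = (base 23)1kh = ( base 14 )51c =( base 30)13G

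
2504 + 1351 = 3855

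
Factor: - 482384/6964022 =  - 241192/3482011 = - 2^3*7^1*13^(  -  1)*43^( - 1)*59^1*73^1*6229^( - 1 )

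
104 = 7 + 97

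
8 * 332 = 2656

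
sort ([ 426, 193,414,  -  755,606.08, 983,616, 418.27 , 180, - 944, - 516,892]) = [-944,  -  755,  -  516,  180,193,414,418.27,  426 , 606.08,616,892, 983 ] 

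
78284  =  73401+4883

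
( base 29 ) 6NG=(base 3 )21212012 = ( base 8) 13141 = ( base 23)aj2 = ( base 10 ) 5729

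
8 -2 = 6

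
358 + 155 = 513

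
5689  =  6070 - 381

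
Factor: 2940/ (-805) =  - 2^2*3^1*7^1  *23^(-1) = - 84/23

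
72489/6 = 24163/2 = 12081.50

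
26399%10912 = 4575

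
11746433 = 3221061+8525372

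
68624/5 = 68624/5= 13724.80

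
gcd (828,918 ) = 18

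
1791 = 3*597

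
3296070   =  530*6219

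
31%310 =31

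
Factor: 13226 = 2^1*17^1 * 389^1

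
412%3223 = 412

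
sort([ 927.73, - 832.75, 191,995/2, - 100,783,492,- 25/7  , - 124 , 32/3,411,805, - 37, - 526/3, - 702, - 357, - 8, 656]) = [ - 832.75, - 702, - 357, - 526/3, - 124, - 100, - 37, - 8, - 25/7,32/3, 191,411, 492,995/2,656, 783,805, 927.73]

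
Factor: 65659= 11^1*47^1*127^1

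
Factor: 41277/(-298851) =  -  7^( - 2)*19^( - 1 )*107^( - 1 )*13759^1 = -13759/99617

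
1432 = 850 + 582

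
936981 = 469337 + 467644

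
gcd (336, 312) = 24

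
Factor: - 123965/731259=-3^(-2 )*5^1*31^( - 1)*2621^( - 1 )*24793^1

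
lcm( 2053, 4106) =4106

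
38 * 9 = 342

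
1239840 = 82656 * 15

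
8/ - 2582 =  - 1 + 1287/1291 = - 0.00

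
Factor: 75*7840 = 588000 = 2^5*3^1 * 5^3*7^2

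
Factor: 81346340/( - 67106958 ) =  - 2^1 * 3^(-1)*5^1*311^( - 1 ) *1607^1*2531^1*35963^( - 1) = -  40673170/33553479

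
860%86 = 0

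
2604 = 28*93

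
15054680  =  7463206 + 7591474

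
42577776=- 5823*( - 7312 )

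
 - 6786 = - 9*754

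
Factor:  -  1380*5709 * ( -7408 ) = 2^6 * 3^2 * 5^1*11^1*23^1*173^1*463^1 = 58363335360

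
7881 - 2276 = 5605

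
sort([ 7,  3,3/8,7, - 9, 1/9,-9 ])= [ - 9, - 9,1/9, 3/8,3, 7, 7]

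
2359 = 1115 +1244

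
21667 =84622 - 62955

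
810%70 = 40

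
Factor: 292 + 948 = 2^3*5^1 * 31^1 = 1240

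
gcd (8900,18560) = 20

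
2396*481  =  1152476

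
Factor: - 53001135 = -3^4 * 5^1 * 11^1*11897^1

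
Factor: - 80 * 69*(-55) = 2^4 * 3^1 * 5^2*11^1* 23^1 = 303600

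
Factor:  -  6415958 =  - 2^1 * 19^1*109^1 *1549^1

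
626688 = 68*9216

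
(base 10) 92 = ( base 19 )4g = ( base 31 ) 2u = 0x5c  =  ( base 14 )68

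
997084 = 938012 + 59072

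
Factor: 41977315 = 5^1*1543^1*5441^1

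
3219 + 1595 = 4814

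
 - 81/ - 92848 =81/92848 = 0.00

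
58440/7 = 58440/7 = 8348.57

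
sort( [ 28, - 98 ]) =[ - 98,28]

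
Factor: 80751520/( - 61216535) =-16150304/12243307 = - 2^5*19^1 * 29^(  -  1 ) * 101^1*263^1*422183^ (-1)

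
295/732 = 295/732 = 0.40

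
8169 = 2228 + 5941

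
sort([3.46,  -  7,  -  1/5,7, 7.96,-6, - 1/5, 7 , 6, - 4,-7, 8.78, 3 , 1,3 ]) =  [  -  7, - 7, - 6, - 4, - 1/5, - 1/5,1, 3,3, 3.46 , 6, 7, 7,7.96,8.78 ] 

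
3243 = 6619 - 3376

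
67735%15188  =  6983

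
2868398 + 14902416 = 17770814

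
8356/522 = 16 + 2/261=16.01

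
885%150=135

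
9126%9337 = 9126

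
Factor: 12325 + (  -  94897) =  - 2^2*3^1*7^1*983^1  =  -82572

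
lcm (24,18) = 72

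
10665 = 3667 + 6998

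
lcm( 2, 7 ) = 14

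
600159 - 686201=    - 86042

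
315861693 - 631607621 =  - 315745928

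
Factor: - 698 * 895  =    -  2^1 * 5^1*179^1 *349^1 = -  624710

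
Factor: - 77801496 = - 2^3*3^1*233^1*13913^1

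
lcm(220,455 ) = 20020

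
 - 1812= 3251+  - 5063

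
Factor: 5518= 2^1*31^1*89^1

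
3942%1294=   60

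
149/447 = 1/3 = 0.33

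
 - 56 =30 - 86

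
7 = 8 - 1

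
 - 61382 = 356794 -418176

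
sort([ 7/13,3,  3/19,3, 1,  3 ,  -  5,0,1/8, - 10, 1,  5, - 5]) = [ - 10, - 5,-5, 0, 1/8, 3/19, 7/13 , 1,1, 3,3,3, 5 ] 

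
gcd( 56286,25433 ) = 1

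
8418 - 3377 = 5041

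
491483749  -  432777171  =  58706578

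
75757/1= 75757  =  75757.00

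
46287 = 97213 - 50926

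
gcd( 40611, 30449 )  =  1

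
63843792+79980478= 143824270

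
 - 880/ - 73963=880/73963 = 0.01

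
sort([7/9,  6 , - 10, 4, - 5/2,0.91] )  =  [ - 10, - 5/2,7/9, 0.91, 4, 6]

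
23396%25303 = 23396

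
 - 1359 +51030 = 49671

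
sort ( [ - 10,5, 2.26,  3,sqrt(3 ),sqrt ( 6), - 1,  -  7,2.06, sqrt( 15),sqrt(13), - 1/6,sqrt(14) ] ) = [ -10, - 7, - 1, - 1/6,  sqrt(3) , 2.06, 2.26,sqrt(6),3 , sqrt( 13),sqrt( 14),sqrt( 15 ),5 ] 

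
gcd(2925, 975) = 975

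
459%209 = 41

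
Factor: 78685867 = 13^1*53^1*114203^1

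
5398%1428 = 1114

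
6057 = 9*673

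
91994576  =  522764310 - 430769734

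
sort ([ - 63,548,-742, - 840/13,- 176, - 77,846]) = [ - 742, - 176, - 77, - 840/13, - 63,548, 846 ]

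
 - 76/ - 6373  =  76/6373 = 0.01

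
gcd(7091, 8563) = 1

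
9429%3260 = 2909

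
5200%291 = 253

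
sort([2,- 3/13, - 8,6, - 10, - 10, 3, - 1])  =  [ - 10,-10, - 8, - 1, - 3/13, 2, 3,6 ]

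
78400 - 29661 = 48739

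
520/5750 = 52/575 = 0.09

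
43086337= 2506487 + 40579850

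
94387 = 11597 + 82790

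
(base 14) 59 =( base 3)2221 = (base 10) 79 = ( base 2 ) 1001111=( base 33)2D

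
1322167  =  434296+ 887871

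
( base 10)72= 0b1001000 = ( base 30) 2C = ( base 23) 33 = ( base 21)39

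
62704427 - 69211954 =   -  6507527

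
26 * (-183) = -4758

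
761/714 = 761/714 = 1.07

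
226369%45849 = 42973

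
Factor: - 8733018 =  -2^1 * 3^1 * 7^1 * 337^1*617^1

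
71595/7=10227 + 6/7 = 10227.86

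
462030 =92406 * 5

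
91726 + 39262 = 130988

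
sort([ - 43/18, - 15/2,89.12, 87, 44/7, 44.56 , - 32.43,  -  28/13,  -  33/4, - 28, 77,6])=[ - 32.43, - 28, - 33/4, - 15/2, - 43/18, - 28/13, 6, 44/7,44.56, 77, 87,89.12]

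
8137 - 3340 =4797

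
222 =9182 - 8960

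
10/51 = 10/51 = 0.20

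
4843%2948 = 1895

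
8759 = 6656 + 2103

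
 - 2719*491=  - 1335029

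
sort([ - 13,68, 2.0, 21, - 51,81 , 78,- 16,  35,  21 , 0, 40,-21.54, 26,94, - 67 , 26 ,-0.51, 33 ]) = [ - 67,- 51,-21.54,- 16,  -  13, - 0.51, 0,  2.0,  21 , 21,  26, 26,  33,35,40, 68,78, 81,94]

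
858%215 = 213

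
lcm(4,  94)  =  188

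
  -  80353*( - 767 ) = 61630751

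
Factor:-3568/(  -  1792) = 2^(  -  4)*7^ (  -  1)*223^1   =  223/112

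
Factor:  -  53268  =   - 2^2*3^1 * 23^1 * 193^1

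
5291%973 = 426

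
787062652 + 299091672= 1086154324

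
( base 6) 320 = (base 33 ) 3l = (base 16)78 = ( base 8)170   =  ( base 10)120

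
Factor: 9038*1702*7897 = 121476992372 = 2^2*23^1 * 37^1*53^1*149^1*4519^1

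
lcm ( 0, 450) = 0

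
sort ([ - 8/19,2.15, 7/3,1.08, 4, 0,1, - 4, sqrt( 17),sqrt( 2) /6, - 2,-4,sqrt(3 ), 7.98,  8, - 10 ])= [ - 10, - 4,  -  4,-2, - 8/19,0,sqrt( 2)/6,1, 1.08,sqrt( 3 ),2.15,7/3,4, sqrt( 17), 7.98,8]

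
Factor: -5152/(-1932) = 2^3 * 3^ (- 1 )  =  8/3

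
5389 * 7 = 37723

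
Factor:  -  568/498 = -284/249 = -  2^2*3^( -1 )*71^1*83^(-1 )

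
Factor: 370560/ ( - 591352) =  - 2^4*3^1*5^1*383^( - 1 ) = -  240/383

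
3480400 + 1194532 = 4674932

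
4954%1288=1090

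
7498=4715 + 2783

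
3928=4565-637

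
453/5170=453/5170=0.09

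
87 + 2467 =2554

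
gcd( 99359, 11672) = 1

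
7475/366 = 7475/366 = 20.42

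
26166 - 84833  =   - 58667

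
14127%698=167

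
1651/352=1651/352 = 4.69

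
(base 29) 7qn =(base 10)6664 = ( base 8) 15010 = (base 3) 100010211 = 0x1A08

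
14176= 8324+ 5852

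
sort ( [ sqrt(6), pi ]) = [ sqrt(6), pi ] 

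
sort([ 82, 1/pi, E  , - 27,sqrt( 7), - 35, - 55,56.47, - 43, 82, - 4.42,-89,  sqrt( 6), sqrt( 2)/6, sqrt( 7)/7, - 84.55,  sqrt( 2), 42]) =[ - 89, -84.55, - 55,  -  43, - 35, -27, - 4.42, sqrt(2)/6, 1/pi,sqrt(7) /7, sqrt ( 2),  sqrt( 6), sqrt(7), E,42, 56.47,82, 82] 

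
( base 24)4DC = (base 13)1272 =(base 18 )820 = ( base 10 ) 2628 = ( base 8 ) 5104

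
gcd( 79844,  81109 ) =1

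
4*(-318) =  - 1272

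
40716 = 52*783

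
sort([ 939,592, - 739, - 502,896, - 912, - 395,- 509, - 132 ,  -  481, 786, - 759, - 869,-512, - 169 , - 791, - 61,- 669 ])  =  [ - 912, - 869,- 791 ,  -  759, - 739, - 669 ,-512 , - 509,- 502,-481, - 395, - 169, - 132,  -  61, 592, 786, 896,  939]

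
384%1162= 384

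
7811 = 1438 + 6373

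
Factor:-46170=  - 2^1*3^5*5^1* 19^1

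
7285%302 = 37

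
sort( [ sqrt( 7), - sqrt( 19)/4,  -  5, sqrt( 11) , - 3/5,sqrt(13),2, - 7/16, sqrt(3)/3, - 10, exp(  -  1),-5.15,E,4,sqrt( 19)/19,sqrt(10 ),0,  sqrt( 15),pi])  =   [ - 10 , - 5.15,-5, - sqrt( 19) /4, - 3/5 , - 7/16,0,sqrt(19 ) /19,exp( - 1),  sqrt(3 ) /3,2,sqrt( 7), E,pi,sqrt ( 10),sqrt(  11),sqrt(13),sqrt( 15), 4 ] 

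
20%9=2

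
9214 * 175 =1612450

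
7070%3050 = 970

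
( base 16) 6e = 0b1101110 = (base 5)420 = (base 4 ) 1232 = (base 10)110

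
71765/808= 71765/808 = 88.82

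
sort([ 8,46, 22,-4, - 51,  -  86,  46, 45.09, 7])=[ - 86, - 51, - 4,7 , 8, 22, 45.09,46,46 ]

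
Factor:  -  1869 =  - 3^1*7^1 * 89^1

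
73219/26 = 73219/26 = 2816.12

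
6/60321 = 2/20107  =  0.00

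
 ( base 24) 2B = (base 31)1s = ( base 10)59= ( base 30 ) 1T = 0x3b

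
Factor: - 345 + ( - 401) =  - 2^1*373^1 = - 746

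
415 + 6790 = 7205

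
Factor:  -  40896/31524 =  - 2^4*3^1*37^( - 1)= -48/37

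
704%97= 25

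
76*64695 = 4916820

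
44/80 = 11/20= 0.55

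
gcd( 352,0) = 352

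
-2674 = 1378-4052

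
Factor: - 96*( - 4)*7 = 2688 = 2^7*3^1*7^1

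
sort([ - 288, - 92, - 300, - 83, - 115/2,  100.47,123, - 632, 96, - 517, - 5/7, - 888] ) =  [ - 888 , - 632, - 517, - 300, - 288, - 92, - 83,-115/2,  -  5/7, 96, 100.47 , 123 ]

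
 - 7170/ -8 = 896 + 1/4 = 896.25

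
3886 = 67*58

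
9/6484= 9/6484  =  0.00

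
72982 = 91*802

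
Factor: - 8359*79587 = -3^2*13^1*37^1*239^1*643^1 = - 665267733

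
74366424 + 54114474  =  128480898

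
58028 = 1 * 58028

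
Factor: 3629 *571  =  19^1*191^1*571^1=2072159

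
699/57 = 12  +  5/19 = 12.26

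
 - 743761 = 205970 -949731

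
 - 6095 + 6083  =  -12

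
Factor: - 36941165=-5^1*193^1 *38281^1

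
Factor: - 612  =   - 2^2 * 3^2* 17^1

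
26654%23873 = 2781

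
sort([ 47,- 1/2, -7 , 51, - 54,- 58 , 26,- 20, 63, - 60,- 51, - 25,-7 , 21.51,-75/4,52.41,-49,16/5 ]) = [ - 60,-58, -54,  -  51,-49, - 25, - 20, - 75/4,  -  7, - 7, - 1/2,16/5,21.51,26, 47 , 51,52.41,  63 ] 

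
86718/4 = 21679+1/2  =  21679.50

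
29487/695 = 29487/695 = 42.43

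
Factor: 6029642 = 2^1*661^1*4561^1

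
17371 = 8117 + 9254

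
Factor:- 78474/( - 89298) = 29/33 = 3^( - 1 )*11^ ( - 1 )*29^1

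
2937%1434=69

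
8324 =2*4162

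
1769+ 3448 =5217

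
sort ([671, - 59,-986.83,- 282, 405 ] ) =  [ - 986.83, - 282,  -  59, 405,671 ]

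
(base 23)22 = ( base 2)110000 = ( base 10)48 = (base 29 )1j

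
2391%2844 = 2391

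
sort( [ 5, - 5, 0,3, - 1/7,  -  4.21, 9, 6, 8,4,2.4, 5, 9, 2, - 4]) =[ - 5, - 4.21, - 4, - 1/7,0,2,2.4,3,4, 5,5,6, 8,9,9 ]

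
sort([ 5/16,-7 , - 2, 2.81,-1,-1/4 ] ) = [-7,-2, - 1,- 1/4 , 5/16,  2.81]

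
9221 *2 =18442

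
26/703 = 26/703 = 0.04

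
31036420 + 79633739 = 110670159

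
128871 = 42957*3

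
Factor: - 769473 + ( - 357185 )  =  - 1126658 = - 2^1*13^1*17^1*2549^1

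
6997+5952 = 12949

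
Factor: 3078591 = 3^1*1026197^1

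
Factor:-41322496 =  - 2^11*20177^1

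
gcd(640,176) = 16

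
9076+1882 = 10958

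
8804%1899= 1208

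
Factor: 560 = 2^4*5^1*7^1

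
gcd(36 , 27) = 9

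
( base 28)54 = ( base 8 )220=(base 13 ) B1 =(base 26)5E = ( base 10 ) 144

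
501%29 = 8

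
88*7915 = 696520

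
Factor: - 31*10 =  - 2^1*5^1*31^1 = - 310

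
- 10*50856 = -508560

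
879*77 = 67683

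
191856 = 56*3426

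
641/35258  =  641/35258 = 0.02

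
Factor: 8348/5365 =2^2*5^( - 1)*29^(- 1) *37^(  -  1)*2087^1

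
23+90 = 113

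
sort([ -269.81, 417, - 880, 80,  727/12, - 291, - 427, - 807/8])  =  [ - 880, - 427,-291, - 269.81,  -  807/8, 727/12 , 80,417 ]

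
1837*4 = 7348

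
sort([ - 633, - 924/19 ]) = [-633, - 924/19] 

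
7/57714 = 7/57714 = 0.00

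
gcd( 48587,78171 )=1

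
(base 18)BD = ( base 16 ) d3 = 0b11010011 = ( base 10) 211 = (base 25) 8B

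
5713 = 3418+2295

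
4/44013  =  4/44013 = 0.00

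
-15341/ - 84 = 15341/84 = 182.63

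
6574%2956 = 662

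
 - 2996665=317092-3313757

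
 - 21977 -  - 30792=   8815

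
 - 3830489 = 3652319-7482808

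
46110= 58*795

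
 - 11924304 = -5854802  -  6069502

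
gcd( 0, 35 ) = 35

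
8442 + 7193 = 15635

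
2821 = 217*13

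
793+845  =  1638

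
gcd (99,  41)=1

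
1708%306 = 178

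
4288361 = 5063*847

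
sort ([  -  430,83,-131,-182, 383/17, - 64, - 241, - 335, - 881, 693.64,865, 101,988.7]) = [  -  881, - 430, - 335, - 241, - 182, - 131, - 64, 383/17, 83,101, 693.64 , 865, 988.7 ]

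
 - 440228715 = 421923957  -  862152672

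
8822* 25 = 220550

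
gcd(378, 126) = 126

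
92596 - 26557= 66039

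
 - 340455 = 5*( - 68091 ) 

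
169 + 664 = 833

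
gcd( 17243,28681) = 43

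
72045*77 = 5547465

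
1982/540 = 991/270 =3.67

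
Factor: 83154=2^1* 3^1 * 13859^1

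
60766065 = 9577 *6345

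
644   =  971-327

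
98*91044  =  8922312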